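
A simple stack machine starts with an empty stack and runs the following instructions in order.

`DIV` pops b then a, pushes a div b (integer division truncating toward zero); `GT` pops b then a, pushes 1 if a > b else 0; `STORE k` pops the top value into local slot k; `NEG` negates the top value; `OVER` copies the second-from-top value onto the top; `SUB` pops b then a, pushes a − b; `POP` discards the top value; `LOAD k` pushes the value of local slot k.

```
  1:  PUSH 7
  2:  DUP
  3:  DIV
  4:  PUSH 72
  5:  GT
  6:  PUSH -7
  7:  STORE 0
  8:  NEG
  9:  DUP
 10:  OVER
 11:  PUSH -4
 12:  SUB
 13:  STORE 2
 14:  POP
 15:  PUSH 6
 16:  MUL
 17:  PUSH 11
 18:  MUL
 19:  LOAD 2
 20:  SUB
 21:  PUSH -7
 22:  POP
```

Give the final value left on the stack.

PUSH 7  -> 7
DUP     -> 7 7
DIV     -> 1
PUSH 72 -> 1 72
GT      -> 0
PUSH -7 -> 0 -7
STORE 0 -> 0
NEG     -> 0
DUP     -> 0 0
OVER    -> 0 0 0
PUSH -4 -> 0 0 0 -4
SUB     -> 0 0 4
STORE 2 -> 0 0
POP     -> 0
PUSH 6  -> 0 6
MUL     -> 0
PUSH 11 -> 0 11
MUL     -> 0
LOAD 2  -> 0 4
SUB     -> -4
PUSH -7 -> -4 -7
POP     -> -4

-4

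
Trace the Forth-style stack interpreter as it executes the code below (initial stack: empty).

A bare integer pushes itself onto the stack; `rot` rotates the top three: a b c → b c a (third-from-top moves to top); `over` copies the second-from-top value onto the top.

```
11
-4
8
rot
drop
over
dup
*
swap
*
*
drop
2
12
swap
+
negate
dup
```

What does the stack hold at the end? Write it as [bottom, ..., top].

[-14, -14]

11     → 11
-4     → 11 -4
8      → 11 -4 8
rot    → -4 8 11
drop   → -4 8
over   → -4 8 -4
dup    → -4 8 -4 -4
*      → -4 8 16
swap   → -4 16 8
*      → -4 128
*      → -512
drop   → (empty)
2      → 2
12     → 2 12
swap   → 12 2
+      → 14
negate → -14
dup    → -14 -14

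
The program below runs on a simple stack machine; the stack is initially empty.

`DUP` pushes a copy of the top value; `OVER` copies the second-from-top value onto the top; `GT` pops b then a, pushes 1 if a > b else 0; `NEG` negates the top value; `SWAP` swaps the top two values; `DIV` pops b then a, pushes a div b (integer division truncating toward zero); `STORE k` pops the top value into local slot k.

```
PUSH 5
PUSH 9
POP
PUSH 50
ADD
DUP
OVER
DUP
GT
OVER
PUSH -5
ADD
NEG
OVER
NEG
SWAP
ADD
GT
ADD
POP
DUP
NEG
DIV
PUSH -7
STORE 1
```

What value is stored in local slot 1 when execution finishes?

PUSH 5  → 5
PUSH 9  → 5 9
POP     → 5
PUSH 50 → 5 50
ADD     → 55
DUP     → 55 55
OVER    → 55 55 55
DUP     → 55 55 55 55
GT      → 55 55 0
OVER    → 55 55 0 55
PUSH -5 → 55 55 0 55 -5
ADD     → 55 55 0 50
NEG     → 55 55 0 -50
OVER    → 55 55 0 -50 0
NEG     → 55 55 0 -50 0
SWAP    → 55 55 0 0 -50
ADD     → 55 55 0 -50
GT      → 55 55 1
ADD     → 55 56
POP     → 55
DUP     → 55 55
NEG     → 55 -55
DIV     → -1
PUSH -7 → -1 -7
STORE 1 → -1

-7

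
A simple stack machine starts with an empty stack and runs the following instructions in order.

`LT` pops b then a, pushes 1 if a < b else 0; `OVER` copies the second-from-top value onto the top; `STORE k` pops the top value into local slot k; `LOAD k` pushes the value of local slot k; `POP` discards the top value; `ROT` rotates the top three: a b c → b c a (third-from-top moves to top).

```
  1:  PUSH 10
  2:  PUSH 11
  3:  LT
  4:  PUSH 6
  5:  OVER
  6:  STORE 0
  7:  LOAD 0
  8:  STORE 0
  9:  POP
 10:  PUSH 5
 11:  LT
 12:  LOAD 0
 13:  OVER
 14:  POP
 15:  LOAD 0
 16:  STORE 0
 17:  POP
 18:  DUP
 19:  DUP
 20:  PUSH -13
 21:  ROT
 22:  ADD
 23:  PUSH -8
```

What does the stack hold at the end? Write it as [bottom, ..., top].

[1, 1, -12, -8]

PUSH 10  : 10
PUSH 11  : 10 11
LT       : 1
PUSH 6   : 1 6
OVER     : 1 6 1
STORE 0  : 1 6
LOAD 0   : 1 6 1
STORE 0  : 1 6
POP      : 1
PUSH 5   : 1 5
LT       : 1
LOAD 0   : 1 1
OVER     : 1 1 1
POP      : 1 1
LOAD 0   : 1 1 1
STORE 0  : 1 1
POP      : 1
DUP      : 1 1
DUP      : 1 1 1
PUSH -13 : 1 1 1 -13
ROT      : 1 1 -13 1
ADD      : 1 1 -12
PUSH -8  : 1 1 -12 -8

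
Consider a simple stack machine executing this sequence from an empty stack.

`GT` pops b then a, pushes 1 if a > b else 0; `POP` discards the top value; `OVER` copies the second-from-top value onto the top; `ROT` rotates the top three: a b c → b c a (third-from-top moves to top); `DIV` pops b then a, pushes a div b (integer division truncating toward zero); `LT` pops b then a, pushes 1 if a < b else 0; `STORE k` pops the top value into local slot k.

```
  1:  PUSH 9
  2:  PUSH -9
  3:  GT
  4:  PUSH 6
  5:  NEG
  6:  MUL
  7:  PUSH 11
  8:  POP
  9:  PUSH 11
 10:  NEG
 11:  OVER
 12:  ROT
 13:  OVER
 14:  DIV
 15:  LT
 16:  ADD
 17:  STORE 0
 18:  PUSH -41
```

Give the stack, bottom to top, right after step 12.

[-11, -6, -6]

PUSH 9  -> 9
PUSH -9 -> 9 -9
GT      -> 1
PUSH 6  -> 1 6
NEG     -> 1 -6
MUL     -> -6
PUSH 11 -> -6 11
POP     -> -6
PUSH 11 -> -6 11
NEG     -> -6 -11
OVER    -> -6 -11 -6
ROT     -> -11 -6 -6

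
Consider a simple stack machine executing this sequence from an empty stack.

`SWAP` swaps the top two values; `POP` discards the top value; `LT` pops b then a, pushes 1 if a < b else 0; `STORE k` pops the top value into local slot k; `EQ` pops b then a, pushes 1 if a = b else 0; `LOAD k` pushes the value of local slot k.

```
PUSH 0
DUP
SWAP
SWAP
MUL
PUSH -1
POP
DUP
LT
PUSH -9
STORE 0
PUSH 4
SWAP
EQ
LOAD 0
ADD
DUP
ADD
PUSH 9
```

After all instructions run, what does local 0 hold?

PUSH 0   [0]
DUP      [0, 0]
SWAP     [0, 0]
SWAP     [0, 0]
MUL      [0]
PUSH -1  [0, -1]
POP      [0]
DUP      [0, 0]
LT       [0]
PUSH -9  [0, -9]
STORE 0  [0]
PUSH 4   [0, 4]
SWAP     [4, 0]
EQ       [0]
LOAD 0   [0, -9]
ADD      [-9]
DUP      [-9, -9]
ADD      [-18]
PUSH 9   [-18, 9]

-9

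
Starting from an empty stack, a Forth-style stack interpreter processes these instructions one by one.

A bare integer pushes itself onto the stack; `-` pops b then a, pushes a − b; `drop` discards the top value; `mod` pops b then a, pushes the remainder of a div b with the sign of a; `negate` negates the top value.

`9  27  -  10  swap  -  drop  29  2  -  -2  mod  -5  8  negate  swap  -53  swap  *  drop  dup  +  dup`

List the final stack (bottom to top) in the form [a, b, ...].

[1, -16, -16]

9      : 9
27     : 9 27
-      : -18
10     : -18 10
swap   : 10 -18
-      : 28
drop   : (empty)
29     : 29
2      : 29 2
-      : 27
-2     : 27 -2
mod    : 1
-5     : 1 -5
8      : 1 -5 8
negate : 1 -5 -8
swap   : 1 -8 -5
-53    : 1 -8 -5 -53
swap   : 1 -8 -53 -5
*      : 1 -8 265
drop   : 1 -8
dup    : 1 -8 -8
+      : 1 -16
dup    : 1 -16 -16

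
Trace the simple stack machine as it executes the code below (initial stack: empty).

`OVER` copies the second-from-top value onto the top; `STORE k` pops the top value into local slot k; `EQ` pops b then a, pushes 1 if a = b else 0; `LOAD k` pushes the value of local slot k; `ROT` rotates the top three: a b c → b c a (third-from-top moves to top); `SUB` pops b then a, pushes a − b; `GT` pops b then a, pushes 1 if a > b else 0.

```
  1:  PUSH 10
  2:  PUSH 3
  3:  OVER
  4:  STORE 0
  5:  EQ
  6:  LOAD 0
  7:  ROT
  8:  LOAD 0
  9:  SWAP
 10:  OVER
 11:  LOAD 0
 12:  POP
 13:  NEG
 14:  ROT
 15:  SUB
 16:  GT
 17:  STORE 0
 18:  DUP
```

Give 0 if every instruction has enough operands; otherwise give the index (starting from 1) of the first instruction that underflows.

PUSH 10 -> [10]
PUSH 3  -> [10, 3]
OVER    -> [10, 3, 10]
STORE 0 -> [10, 3]
EQ      -> [0]
LOAD 0  -> [0, 10]
ROT  — needs 3 operands, stack has 2 → underflow

7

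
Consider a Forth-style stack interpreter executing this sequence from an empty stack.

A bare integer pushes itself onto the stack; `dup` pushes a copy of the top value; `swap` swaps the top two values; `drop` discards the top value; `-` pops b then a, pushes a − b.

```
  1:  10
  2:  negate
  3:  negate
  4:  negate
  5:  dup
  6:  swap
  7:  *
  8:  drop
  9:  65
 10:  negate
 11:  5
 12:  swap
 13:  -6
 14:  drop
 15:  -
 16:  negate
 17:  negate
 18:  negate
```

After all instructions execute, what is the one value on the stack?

10     : [10]
negate : [-10]
negate : [10]
negate : [-10]
dup    : [-10, -10]
swap   : [-10, -10]
*      : [100]
drop   : []
65     : [65]
negate : [-65]
5      : [-65, 5]
swap   : [5, -65]
-6     : [5, -65, -6]
drop   : [5, -65]
-      : [70]
negate : [-70]
negate : [70]
negate : [-70]

-70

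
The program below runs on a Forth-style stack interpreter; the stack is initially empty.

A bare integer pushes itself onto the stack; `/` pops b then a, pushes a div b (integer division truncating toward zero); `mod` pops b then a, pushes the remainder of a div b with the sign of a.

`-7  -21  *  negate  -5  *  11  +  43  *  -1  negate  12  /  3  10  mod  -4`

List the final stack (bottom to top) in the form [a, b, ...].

-7     : [-7]
-21    : [-7, -21]
*      : [147]
negate : [-147]
-5     : [-147, -5]
*      : [735]
11     : [735, 11]
+      : [746]
43     : [746, 43]
*      : [32078]
-1     : [32078, -1]
negate : [32078, 1]
12     : [32078, 1, 12]
/      : [32078, 0]
3      : [32078, 0, 3]
10     : [32078, 0, 3, 10]
mod    : [32078, 0, 3]
-4     : [32078, 0, 3, -4]

[32078, 0, 3, -4]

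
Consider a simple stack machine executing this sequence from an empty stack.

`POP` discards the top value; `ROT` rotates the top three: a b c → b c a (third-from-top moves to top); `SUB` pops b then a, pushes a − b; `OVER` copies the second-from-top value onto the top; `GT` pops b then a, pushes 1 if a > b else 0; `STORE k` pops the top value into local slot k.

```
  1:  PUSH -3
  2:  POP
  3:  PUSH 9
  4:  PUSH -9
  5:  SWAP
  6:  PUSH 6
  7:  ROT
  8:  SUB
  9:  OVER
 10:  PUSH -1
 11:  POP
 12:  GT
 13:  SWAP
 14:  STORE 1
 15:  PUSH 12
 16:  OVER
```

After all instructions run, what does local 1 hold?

PUSH -3 -> -3
POP     -> (empty)
PUSH 9  -> 9
PUSH -9 -> 9 -9
SWAP    -> -9 9
PUSH 6  -> -9 9 6
ROT     -> 9 6 -9
SUB     -> 9 15
OVER    -> 9 15 9
PUSH -1 -> 9 15 9 -1
POP     -> 9 15 9
GT      -> 9 1
SWAP    -> 1 9
STORE 1 -> 1
PUSH 12 -> 1 12
OVER    -> 1 12 1

9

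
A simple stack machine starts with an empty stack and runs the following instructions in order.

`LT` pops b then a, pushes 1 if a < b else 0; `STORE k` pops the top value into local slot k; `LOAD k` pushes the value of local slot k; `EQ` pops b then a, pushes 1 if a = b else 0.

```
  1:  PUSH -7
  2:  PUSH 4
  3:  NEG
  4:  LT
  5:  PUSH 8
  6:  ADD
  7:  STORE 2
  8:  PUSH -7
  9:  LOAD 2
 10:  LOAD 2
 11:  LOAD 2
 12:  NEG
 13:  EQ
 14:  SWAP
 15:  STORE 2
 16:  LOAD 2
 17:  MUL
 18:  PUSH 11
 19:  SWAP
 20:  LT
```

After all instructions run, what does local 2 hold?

PUSH -7 -> -7
PUSH 4  -> -7 4
NEG     -> -7 -4
LT      -> 1
PUSH 8  -> 1 8
ADD     -> 9
STORE 2 -> (empty)
PUSH -7 -> -7
LOAD 2  -> -7 9
LOAD 2  -> -7 9 9
LOAD 2  -> -7 9 9 9
NEG     -> -7 9 9 -9
EQ      -> -7 9 0
SWAP    -> -7 0 9
STORE 2 -> -7 0
LOAD 2  -> -7 0 9
MUL     -> -7 0
PUSH 11 -> -7 0 11
SWAP    -> -7 11 0
LT      -> -7 0

9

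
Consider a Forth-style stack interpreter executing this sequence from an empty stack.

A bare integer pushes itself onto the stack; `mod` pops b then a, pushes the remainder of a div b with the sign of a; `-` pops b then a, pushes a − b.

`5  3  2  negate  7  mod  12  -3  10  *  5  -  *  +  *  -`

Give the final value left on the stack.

1271

5      : 5
3      : 5 3
2      : 5 3 2
negate : 5 3 -2
7      : 5 3 -2 7
mod    : 5 3 -2
12     : 5 3 -2 12
-3     : 5 3 -2 12 -3
10     : 5 3 -2 12 -3 10
*      : 5 3 -2 12 -30
5      : 5 3 -2 12 -30 5
-      : 5 3 -2 12 -35
*      : 5 3 -2 -420
+      : 5 3 -422
*      : 5 -1266
-      : 1271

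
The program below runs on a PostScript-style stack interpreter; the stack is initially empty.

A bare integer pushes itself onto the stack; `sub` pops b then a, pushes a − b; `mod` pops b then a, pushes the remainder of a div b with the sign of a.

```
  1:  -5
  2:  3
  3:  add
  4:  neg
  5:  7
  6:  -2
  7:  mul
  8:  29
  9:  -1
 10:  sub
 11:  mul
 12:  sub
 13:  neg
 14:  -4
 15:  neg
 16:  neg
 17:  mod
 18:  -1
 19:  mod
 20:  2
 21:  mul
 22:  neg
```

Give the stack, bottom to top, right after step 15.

[-422, 4]

-5  → -5
3   → -5 3
add → -2
neg → 2
7   → 2 7
-2  → 2 7 -2
mul → 2 -14
29  → 2 -14 29
-1  → 2 -14 29 -1
sub → 2 -14 30
mul → 2 -420
sub → 422
neg → -422
-4  → -422 -4
neg → -422 4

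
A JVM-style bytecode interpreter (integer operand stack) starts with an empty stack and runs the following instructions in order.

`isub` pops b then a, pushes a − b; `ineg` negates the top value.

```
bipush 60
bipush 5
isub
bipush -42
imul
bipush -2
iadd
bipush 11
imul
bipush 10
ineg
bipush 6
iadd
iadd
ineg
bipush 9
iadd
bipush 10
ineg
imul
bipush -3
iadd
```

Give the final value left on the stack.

-254453

bipush 60  -> 60
bipush 5   -> 60 5
isub       -> 55
bipush -42 -> 55 -42
imul       -> -2310
bipush -2  -> -2310 -2
iadd       -> -2312
bipush 11  -> -2312 11
imul       -> -25432
bipush 10  -> -25432 10
ineg       -> -25432 -10
bipush 6   -> -25432 -10 6
iadd       -> -25432 -4
iadd       -> -25436
ineg       -> 25436
bipush 9   -> 25436 9
iadd       -> 25445
bipush 10  -> 25445 10
ineg       -> 25445 -10
imul       -> -254450
bipush -3  -> -254450 -3
iadd       -> -254453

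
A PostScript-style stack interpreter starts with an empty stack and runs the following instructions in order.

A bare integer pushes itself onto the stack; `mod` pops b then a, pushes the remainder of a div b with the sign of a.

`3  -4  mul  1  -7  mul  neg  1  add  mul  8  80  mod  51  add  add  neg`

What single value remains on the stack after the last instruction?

37

3   : [3]
-4  : [3, -4]
mul : [-12]
1   : [-12, 1]
-7  : [-12, 1, -7]
mul : [-12, -7]
neg : [-12, 7]
1   : [-12, 7, 1]
add : [-12, 8]
mul : [-96]
8   : [-96, 8]
80  : [-96, 8, 80]
mod : [-96, 8]
51  : [-96, 8, 51]
add : [-96, 59]
add : [-37]
neg : [37]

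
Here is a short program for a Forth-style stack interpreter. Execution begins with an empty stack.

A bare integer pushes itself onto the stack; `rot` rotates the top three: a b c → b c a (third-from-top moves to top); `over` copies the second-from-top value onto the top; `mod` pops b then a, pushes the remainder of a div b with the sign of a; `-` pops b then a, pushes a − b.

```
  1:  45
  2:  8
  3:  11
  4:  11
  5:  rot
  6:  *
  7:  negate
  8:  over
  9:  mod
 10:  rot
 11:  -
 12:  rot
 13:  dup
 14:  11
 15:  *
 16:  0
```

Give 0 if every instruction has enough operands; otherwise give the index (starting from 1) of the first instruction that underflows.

45     → 45
8      → 45 8
11     → 45 8 11
11     → 45 8 11 11
rot    → 45 11 11 8
*      → 45 11 88
negate → 45 11 -88
over   → 45 11 -88 11
mod    → 45 11 0
rot    → 11 0 45
-      → 11 -45
rot  — needs 3 operands, stack has 2 → underflow

12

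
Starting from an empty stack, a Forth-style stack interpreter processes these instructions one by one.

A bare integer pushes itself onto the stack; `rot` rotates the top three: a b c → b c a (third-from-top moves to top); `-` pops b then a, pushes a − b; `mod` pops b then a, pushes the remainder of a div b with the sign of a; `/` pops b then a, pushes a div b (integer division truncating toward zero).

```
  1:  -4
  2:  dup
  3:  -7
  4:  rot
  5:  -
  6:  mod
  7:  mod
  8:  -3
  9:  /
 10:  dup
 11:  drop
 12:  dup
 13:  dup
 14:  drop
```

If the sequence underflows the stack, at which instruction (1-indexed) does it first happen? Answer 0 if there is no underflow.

7

-4  : [-4]
dup : [-4, -4]
-7  : [-4, -4, -7]
rot : [-4, -7, -4]
-   : [-4, -3]
mod : [-1]
mod  — needs 2 operands, stack has 1 → underflow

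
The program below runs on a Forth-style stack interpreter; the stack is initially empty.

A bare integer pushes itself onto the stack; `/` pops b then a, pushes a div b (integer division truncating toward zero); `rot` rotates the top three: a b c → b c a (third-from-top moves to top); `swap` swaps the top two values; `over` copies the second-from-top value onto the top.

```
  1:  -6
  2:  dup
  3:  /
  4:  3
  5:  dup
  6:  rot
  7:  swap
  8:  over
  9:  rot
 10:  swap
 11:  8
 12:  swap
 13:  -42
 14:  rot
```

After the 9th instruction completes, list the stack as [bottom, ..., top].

[3, 3, 1, 1]

-6   → -6
dup  → -6 -6
/    → 1
3    → 1 3
dup  → 1 3 3
rot  → 3 3 1
swap → 3 1 3
over → 3 1 3 1
rot  → 3 3 1 1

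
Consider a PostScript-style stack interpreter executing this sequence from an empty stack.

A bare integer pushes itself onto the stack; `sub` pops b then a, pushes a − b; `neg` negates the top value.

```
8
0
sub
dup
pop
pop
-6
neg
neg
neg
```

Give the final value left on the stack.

8   : [8]
0   : [8, 0]
sub : [8]
dup : [8, 8]
pop : [8]
pop : []
-6  : [-6]
neg : [6]
neg : [-6]
neg : [6]

6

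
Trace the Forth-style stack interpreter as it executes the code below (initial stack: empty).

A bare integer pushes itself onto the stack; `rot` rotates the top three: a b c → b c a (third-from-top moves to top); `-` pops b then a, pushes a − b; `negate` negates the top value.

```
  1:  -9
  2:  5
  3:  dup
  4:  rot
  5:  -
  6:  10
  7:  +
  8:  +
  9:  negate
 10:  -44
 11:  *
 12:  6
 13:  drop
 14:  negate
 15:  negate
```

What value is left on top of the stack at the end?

1276

-9     → [-9]
5      → [-9, 5]
dup    → [-9, 5, 5]
rot    → [5, 5, -9]
-      → [5, 14]
10     → [5, 14, 10]
+      → [5, 24]
+      → [29]
negate → [-29]
-44    → [-29, -44]
*      → [1276]
6      → [1276, 6]
drop   → [1276]
negate → [-1276]
negate → [1276]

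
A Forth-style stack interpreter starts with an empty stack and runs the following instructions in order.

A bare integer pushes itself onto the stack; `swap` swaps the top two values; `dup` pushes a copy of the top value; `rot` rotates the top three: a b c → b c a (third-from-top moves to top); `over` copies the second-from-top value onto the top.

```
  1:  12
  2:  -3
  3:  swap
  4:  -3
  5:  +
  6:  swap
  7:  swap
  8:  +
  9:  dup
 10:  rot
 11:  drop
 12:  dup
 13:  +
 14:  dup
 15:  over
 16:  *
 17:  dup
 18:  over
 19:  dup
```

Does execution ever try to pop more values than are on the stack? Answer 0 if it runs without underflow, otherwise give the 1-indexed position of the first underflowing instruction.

12    12
-3    12 -3
swap  -3 12
-3    -3 12 -3
+     -3 9
swap  9 -3
swap  -3 9
+     6
dup   6 6
rot  — needs 3 operands, stack has 2 → underflow

10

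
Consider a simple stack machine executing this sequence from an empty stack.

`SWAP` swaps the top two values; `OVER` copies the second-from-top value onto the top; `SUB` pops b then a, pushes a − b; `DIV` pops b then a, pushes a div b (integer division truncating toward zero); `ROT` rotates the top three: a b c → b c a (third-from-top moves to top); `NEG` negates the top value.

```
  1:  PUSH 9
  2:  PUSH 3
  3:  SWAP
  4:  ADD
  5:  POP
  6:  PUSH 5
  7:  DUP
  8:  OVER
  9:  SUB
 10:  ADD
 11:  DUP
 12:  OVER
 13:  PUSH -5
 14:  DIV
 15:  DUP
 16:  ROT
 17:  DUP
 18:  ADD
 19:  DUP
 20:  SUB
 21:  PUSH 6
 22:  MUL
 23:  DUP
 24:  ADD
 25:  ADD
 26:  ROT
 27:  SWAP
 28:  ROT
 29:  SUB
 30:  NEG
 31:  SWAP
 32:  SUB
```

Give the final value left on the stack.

PUSH 9  -> 9
PUSH 3  -> 9 3
SWAP    -> 3 9
ADD     -> 12
POP     -> (empty)
PUSH 5  -> 5
DUP     -> 5 5
OVER    -> 5 5 5
SUB     -> 5 0
ADD     -> 5
DUP     -> 5 5
OVER    -> 5 5 5
PUSH -5 -> 5 5 5 -5
DIV     -> 5 5 -1
DUP     -> 5 5 -1 -1
ROT     -> 5 -1 -1 5
DUP     -> 5 -1 -1 5 5
ADD     -> 5 -1 -1 10
DUP     -> 5 -1 -1 10 10
SUB     -> 5 -1 -1 0
PUSH 6  -> 5 -1 -1 0 6
MUL     -> 5 -1 -1 0
DUP     -> 5 -1 -1 0 0
ADD     -> 5 -1 -1 0
ADD     -> 5 -1 -1
ROT     -> -1 -1 5
SWAP    -> -1 5 -1
ROT     -> 5 -1 -1
SUB     -> 5 0
NEG     -> 5 0
SWAP    -> 0 5
SUB     -> -5

-5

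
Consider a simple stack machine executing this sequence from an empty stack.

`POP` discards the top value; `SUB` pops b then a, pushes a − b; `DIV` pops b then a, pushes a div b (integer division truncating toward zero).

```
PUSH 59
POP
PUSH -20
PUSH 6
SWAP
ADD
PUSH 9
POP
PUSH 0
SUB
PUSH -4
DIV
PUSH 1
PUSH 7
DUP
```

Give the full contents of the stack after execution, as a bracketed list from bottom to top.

PUSH 59  → 59
POP      → (empty)
PUSH -20 → -20
PUSH 6   → -20 6
SWAP     → 6 -20
ADD      → -14
PUSH 9   → -14 9
POP      → -14
PUSH 0   → -14 0
SUB      → -14
PUSH -4  → -14 -4
DIV      → 3
PUSH 1   → 3 1
PUSH 7   → 3 1 7
DUP      → 3 1 7 7

[3, 1, 7, 7]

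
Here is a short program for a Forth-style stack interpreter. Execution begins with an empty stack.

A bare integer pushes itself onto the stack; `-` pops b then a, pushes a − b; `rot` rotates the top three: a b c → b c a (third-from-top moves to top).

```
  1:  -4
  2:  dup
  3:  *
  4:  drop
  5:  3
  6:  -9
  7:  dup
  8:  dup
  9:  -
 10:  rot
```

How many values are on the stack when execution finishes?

-4   → [-4]
dup  → [-4, -4]
*    → [16]
drop → []
3    → [3]
-9   → [3, -9]
dup  → [3, -9, -9]
dup  → [3, -9, -9, -9]
-    → [3, -9, 0]
rot  → [-9, 0, 3]

3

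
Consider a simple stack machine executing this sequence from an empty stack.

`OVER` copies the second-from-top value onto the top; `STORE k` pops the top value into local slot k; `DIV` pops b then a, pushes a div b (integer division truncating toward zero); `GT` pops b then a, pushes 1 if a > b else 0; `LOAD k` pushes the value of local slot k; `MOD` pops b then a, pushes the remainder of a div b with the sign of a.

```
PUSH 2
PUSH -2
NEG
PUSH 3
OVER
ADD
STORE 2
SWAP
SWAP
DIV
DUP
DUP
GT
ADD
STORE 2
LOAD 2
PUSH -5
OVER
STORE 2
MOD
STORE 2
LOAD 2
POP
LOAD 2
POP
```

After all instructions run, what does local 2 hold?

PUSH 2  -> 2
PUSH -2 -> 2 -2
NEG     -> 2 2
PUSH 3  -> 2 2 3
OVER    -> 2 2 3 2
ADD     -> 2 2 5
STORE 2 -> 2 2
SWAP    -> 2 2
SWAP    -> 2 2
DIV     -> 1
DUP     -> 1 1
DUP     -> 1 1 1
GT      -> 1 0
ADD     -> 1
STORE 2 -> (empty)
LOAD 2  -> 1
PUSH -5 -> 1 -5
OVER    -> 1 -5 1
STORE 2 -> 1 -5
MOD     -> 1
STORE 2 -> (empty)
LOAD 2  -> 1
POP     -> (empty)
LOAD 2  -> 1
POP     -> (empty)

1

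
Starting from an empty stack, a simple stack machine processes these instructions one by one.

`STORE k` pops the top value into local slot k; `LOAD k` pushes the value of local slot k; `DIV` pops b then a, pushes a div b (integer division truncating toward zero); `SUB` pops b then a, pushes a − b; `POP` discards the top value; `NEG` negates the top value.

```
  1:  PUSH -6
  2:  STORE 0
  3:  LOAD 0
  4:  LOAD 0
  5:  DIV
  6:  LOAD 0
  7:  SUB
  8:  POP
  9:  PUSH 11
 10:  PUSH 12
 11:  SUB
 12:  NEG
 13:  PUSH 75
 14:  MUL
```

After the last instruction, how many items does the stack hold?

1

PUSH -6 -> [-6]
STORE 0 -> []
LOAD 0  -> [-6]
LOAD 0  -> [-6, -6]
DIV     -> [1]
LOAD 0  -> [1, -6]
SUB     -> [7]
POP     -> []
PUSH 11 -> [11]
PUSH 12 -> [11, 12]
SUB     -> [-1]
NEG     -> [1]
PUSH 75 -> [1, 75]
MUL     -> [75]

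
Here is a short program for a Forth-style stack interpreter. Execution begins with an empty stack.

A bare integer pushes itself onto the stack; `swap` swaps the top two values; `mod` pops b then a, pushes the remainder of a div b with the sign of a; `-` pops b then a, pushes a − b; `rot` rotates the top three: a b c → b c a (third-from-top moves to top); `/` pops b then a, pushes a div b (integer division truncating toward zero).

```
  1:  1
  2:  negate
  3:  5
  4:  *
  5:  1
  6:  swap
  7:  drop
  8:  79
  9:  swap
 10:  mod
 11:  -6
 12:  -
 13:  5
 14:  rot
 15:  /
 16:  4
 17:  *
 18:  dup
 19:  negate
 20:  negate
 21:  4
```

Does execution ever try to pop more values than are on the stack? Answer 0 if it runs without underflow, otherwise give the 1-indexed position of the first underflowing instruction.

14

1      -> [1]
negate -> [-1]
5      -> [-1, 5]
*      -> [-5]
1      -> [-5, 1]
swap   -> [1, -5]
drop   -> [1]
79     -> [1, 79]
swap   -> [79, 1]
mod    -> [0]
-6     -> [0, -6]
-      -> [6]
5      -> [6, 5]
rot  — needs 3 operands, stack has 2 → underflow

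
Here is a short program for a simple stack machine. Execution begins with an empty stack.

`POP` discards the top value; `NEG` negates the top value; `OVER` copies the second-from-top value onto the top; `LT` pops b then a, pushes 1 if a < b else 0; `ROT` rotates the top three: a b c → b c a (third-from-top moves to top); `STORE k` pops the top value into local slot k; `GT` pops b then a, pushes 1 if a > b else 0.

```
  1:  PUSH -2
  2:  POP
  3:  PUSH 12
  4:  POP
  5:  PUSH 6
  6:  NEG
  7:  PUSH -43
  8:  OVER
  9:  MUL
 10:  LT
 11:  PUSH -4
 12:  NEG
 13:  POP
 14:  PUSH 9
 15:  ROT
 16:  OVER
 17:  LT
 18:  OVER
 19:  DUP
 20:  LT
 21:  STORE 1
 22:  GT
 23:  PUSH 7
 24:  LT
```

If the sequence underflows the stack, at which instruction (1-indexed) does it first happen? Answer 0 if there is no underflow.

PUSH -2  : [-2]
POP      : []
PUSH 12  : [12]
POP      : []
PUSH 6   : [6]
NEG      : [-6]
PUSH -43 : [-6, -43]
OVER     : [-6, -43, -6]
MUL      : [-6, 258]
LT       : [1]
PUSH -4  : [1, -4]
NEG      : [1, 4]
POP      : [1]
PUSH 9   : [1, 9]
ROT  — needs 3 operands, stack has 2 → underflow

15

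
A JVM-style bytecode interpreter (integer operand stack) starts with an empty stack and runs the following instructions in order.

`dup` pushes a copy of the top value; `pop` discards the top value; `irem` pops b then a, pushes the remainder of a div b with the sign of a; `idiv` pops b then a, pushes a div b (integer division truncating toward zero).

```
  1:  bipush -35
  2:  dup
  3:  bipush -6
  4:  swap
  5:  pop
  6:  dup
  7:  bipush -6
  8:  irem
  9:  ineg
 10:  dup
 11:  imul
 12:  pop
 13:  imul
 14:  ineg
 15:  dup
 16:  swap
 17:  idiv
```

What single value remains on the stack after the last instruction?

bipush -35  -35
dup         -35 -35
bipush -6   -35 -35 -6
swap        -35 -6 -35
pop         -35 -6
dup         -35 -6 -6
bipush -6   -35 -6 -6 -6
irem        -35 -6 0
ineg        -35 -6 0
dup         -35 -6 0 0
imul        -35 -6 0
pop         -35 -6
imul        210
ineg        -210
dup         -210 -210
swap        -210 -210
idiv        1

1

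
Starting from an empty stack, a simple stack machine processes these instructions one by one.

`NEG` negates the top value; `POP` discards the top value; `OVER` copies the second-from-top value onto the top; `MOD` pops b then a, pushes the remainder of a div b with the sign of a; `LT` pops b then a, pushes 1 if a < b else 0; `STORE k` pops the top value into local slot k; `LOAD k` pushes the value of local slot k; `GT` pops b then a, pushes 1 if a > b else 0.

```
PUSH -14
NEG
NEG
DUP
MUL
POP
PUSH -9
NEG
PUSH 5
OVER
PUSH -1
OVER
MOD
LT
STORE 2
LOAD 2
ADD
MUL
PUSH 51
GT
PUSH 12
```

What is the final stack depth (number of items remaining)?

PUSH -14 → [-14]
NEG      → [14]
NEG      → [-14]
DUP      → [-14, -14]
MUL      → [196]
POP      → []
PUSH -9  → [-9]
NEG      → [9]
PUSH 5   → [9, 5]
OVER     → [9, 5, 9]
PUSH -1  → [9, 5, 9, -1]
OVER     → [9, 5, 9, -1, 9]
MOD      → [9, 5, 9, -1]
LT       → [9, 5, 0]
STORE 2  → [9, 5]
LOAD 2   → [9, 5, 0]
ADD      → [9, 5]
MUL      → [45]
PUSH 51  → [45, 51]
GT       → [0]
PUSH 12  → [0, 12]

2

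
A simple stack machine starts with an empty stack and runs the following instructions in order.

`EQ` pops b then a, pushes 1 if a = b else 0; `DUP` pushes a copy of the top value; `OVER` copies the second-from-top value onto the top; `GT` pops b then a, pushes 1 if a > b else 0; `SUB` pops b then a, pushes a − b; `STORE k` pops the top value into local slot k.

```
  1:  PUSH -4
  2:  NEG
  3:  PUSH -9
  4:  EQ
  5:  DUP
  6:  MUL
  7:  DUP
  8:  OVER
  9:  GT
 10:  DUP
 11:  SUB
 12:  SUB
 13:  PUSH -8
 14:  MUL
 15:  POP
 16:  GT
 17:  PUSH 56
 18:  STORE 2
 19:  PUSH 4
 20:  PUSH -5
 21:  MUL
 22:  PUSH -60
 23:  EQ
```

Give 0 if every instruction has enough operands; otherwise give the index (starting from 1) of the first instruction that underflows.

PUSH -4 → [-4]
NEG     → [4]
PUSH -9 → [4, -9]
EQ      → [0]
DUP     → [0, 0]
MUL     → [0]
DUP     → [0, 0]
OVER    → [0, 0, 0]
GT      → [0, 0]
DUP     → [0, 0, 0]
SUB     → [0, 0]
SUB     → [0]
PUSH -8 → [0, -8]
MUL     → [0]
POP     → []
GT  — needs 2 operands, stack has 0 → underflow

16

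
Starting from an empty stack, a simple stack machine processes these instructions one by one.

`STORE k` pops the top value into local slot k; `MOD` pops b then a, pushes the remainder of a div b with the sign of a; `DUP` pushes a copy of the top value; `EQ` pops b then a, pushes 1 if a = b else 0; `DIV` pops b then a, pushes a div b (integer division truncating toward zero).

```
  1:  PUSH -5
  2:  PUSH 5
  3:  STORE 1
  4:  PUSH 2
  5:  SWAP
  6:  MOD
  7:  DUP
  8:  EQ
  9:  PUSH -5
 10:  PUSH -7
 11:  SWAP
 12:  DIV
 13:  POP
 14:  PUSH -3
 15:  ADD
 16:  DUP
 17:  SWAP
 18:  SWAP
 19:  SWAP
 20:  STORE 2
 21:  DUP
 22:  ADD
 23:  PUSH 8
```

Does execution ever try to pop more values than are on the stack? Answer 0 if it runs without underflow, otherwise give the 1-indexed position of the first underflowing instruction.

0

PUSH -5 → -5
PUSH 5  → -5 5
STORE 1 → -5
PUSH 2  → -5 2
SWAP    → 2 -5
MOD     → 2
DUP     → 2 2
EQ      → 1
PUSH -5 → 1 -5
PUSH -7 → 1 -5 -7
SWAP    → 1 -7 -5
DIV     → 1 1
POP     → 1
PUSH -3 → 1 -3
ADD     → -2
DUP     → -2 -2
SWAP    → -2 -2
SWAP    → -2 -2
SWAP    → -2 -2
STORE 2 → -2
DUP     → -2 -2
ADD     → -4
PUSH 8  → -4 8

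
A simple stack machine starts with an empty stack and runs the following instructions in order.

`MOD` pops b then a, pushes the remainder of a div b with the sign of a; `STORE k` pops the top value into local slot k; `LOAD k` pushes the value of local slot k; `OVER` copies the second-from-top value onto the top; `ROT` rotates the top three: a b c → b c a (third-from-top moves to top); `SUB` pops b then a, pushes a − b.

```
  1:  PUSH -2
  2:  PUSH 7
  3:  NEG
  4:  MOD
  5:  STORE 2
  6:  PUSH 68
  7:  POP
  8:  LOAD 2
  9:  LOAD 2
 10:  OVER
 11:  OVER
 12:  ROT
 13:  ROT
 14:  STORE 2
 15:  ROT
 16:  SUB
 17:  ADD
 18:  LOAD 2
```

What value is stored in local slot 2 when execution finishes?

-2

PUSH -2  [-2]
PUSH 7   [-2, 7]
NEG      [-2, -7]
MOD      [-2]
STORE 2  []
PUSH 68  [68]
POP      []
LOAD 2   [-2]
LOAD 2   [-2, -2]
OVER     [-2, -2, -2]
OVER     [-2, -2, -2, -2]
ROT      [-2, -2, -2, -2]
ROT      [-2, -2, -2, -2]
STORE 2  [-2, -2, -2]
ROT      [-2, -2, -2]
SUB      [-2, 0]
ADD      [-2]
LOAD 2   [-2, -2]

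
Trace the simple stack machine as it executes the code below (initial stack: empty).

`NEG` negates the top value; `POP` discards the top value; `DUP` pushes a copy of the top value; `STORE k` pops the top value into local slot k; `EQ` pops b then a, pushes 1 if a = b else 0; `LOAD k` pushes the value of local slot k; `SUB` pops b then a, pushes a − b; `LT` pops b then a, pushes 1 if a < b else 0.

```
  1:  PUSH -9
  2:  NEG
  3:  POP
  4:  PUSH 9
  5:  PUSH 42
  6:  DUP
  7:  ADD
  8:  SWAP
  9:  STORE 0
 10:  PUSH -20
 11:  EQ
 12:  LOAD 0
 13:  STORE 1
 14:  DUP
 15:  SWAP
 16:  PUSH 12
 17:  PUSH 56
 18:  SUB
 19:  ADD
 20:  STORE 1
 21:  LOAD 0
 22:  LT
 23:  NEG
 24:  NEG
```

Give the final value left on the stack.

PUSH -9  -> [-9]
NEG      -> [9]
POP      -> []
PUSH 9   -> [9]
PUSH 42  -> [9, 42]
DUP      -> [9, 42, 42]
ADD      -> [9, 84]
SWAP     -> [84, 9]
STORE 0  -> [84]
PUSH -20 -> [84, -20]
EQ       -> [0]
LOAD 0   -> [0, 9]
STORE 1  -> [0]
DUP      -> [0, 0]
SWAP     -> [0, 0]
PUSH 12  -> [0, 0, 12]
PUSH 56  -> [0, 0, 12, 56]
SUB      -> [0, 0, -44]
ADD      -> [0, -44]
STORE 1  -> [0]
LOAD 0   -> [0, 9]
LT       -> [1]
NEG      -> [-1]
NEG      -> [1]

1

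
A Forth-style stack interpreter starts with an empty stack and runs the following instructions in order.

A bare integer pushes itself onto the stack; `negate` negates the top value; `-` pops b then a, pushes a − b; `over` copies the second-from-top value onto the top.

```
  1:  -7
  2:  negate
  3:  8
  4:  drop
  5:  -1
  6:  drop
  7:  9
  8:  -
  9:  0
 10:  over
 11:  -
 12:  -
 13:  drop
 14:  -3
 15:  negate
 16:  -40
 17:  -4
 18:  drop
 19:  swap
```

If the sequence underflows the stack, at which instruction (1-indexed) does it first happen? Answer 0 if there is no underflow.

0

-7     -> [-7]
negate -> [7]
8      -> [7, 8]
drop   -> [7]
-1     -> [7, -1]
drop   -> [7]
9      -> [7, 9]
-      -> [-2]
0      -> [-2, 0]
over   -> [-2, 0, -2]
-      -> [-2, 2]
-      -> [-4]
drop   -> []
-3     -> [-3]
negate -> [3]
-40    -> [3, -40]
-4     -> [3, -40, -4]
drop   -> [3, -40]
swap   -> [-40, 3]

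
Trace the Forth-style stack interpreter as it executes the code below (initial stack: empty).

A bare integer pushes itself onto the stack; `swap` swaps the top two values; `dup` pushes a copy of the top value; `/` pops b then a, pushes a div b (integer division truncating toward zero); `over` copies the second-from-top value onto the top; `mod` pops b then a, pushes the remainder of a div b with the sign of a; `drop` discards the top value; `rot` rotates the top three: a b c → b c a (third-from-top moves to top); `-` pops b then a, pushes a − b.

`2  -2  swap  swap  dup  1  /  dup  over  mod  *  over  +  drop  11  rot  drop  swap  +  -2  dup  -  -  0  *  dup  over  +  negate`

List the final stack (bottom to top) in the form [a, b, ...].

[0, 0]

2      : [2]
-2     : [2, -2]
swap   : [-2, 2]
swap   : [2, -2]
dup    : [2, -2, -2]
1      : [2, -2, -2, 1]
/      : [2, -2, -2]
dup    : [2, -2, -2, -2]
over   : [2, -2, -2, -2, -2]
mod    : [2, -2, -2, 0]
*      : [2, -2, 0]
over   : [2, -2, 0, -2]
+      : [2, -2, -2]
drop   : [2, -2]
11     : [2, -2, 11]
rot    : [-2, 11, 2]
drop   : [-2, 11]
swap   : [11, -2]
+      : [9]
-2     : [9, -2]
dup    : [9, -2, -2]
-      : [9, 0]
-      : [9]
0      : [9, 0]
*      : [0]
dup    : [0, 0]
over   : [0, 0, 0]
+      : [0, 0]
negate : [0, 0]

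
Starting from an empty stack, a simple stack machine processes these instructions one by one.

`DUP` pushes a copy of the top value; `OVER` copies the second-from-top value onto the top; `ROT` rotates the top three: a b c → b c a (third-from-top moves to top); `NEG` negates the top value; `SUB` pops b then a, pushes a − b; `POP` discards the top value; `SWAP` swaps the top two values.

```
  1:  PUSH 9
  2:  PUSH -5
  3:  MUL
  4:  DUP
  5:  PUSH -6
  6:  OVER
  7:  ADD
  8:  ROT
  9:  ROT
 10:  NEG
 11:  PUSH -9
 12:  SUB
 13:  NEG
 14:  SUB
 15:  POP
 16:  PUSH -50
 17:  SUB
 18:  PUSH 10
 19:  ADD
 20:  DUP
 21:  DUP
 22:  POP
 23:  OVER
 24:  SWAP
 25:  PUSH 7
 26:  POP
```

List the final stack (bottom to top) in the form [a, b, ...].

PUSH 9   → 9
PUSH -5  → 9 -5
MUL      → -45
DUP      → -45 -45
PUSH -6  → -45 -45 -6
OVER     → -45 -45 -6 -45
ADD      → -45 -45 -51
ROT      → -45 -51 -45
ROT      → -51 -45 -45
NEG      → -51 -45 45
PUSH -9  → -51 -45 45 -9
SUB      → -51 -45 54
NEG      → -51 -45 -54
SUB      → -51 9
POP      → -51
PUSH -50 → -51 -50
SUB      → -1
PUSH 10  → -1 10
ADD      → 9
DUP      → 9 9
DUP      → 9 9 9
POP      → 9 9
OVER     → 9 9 9
SWAP     → 9 9 9
PUSH 7   → 9 9 9 7
POP      → 9 9 9

[9, 9, 9]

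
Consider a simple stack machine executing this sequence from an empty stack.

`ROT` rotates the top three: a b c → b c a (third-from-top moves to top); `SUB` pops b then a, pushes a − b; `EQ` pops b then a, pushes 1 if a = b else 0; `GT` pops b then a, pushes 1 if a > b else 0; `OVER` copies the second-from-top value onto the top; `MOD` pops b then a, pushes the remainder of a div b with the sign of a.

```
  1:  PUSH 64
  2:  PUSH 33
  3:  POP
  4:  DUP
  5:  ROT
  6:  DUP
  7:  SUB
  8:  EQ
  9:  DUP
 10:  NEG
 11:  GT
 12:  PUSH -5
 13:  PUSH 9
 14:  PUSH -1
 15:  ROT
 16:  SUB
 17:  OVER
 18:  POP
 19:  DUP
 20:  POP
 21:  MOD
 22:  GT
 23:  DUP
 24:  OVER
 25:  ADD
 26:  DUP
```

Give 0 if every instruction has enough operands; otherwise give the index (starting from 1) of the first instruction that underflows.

PUSH 64 : 64
PUSH 33 : 64 33
POP     : 64
DUP     : 64 64
ROT  — needs 3 operands, stack has 2 → underflow

5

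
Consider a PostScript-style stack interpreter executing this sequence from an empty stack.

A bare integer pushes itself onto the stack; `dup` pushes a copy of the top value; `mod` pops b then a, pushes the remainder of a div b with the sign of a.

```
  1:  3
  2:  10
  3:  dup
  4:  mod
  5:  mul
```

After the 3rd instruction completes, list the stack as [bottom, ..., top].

3   -> 3
10  -> 3 10
dup -> 3 10 10

[3, 10, 10]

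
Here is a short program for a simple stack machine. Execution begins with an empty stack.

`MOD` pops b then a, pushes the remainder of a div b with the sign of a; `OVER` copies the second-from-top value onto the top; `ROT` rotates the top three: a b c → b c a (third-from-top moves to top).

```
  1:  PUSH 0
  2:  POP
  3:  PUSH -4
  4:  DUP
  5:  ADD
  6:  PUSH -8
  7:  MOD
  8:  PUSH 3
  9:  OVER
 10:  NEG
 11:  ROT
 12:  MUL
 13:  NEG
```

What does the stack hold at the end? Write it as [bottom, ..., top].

PUSH 0  -> [0]
POP     -> []
PUSH -4 -> [-4]
DUP     -> [-4, -4]
ADD     -> [-8]
PUSH -8 -> [-8, -8]
MOD     -> [0]
PUSH 3  -> [0, 3]
OVER    -> [0, 3, 0]
NEG     -> [0, 3, 0]
ROT     -> [3, 0, 0]
MUL     -> [3, 0]
NEG     -> [3, 0]

[3, 0]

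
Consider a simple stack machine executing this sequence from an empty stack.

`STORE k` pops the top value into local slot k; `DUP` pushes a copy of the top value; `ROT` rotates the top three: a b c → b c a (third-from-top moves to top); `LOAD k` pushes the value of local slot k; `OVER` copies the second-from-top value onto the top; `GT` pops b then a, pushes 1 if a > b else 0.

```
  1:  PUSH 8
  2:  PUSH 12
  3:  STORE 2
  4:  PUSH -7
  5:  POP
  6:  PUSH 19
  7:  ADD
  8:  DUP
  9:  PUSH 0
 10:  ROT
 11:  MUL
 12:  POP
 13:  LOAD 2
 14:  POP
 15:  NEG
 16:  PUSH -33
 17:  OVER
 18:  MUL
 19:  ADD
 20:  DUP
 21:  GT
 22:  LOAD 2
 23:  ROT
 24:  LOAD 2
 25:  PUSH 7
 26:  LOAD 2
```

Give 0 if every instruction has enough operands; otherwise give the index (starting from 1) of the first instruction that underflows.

PUSH 8    [8]
PUSH 12   [8, 12]
STORE 2   [8]
PUSH -7   [8, -7]
POP       [8]
PUSH 19   [8, 19]
ADD       [27]
DUP       [27, 27]
PUSH 0    [27, 27, 0]
ROT       [27, 0, 27]
MUL       [27, 0]
POP       [27]
LOAD 2    [27, 12]
POP       [27]
NEG       [-27]
PUSH -33  [-27, -33]
OVER      [-27, -33, -27]
MUL       [-27, 891]
ADD       [864]
DUP       [864, 864]
GT        [0]
LOAD 2    [0, 12]
ROT  — needs 3 operands, stack has 2 → underflow

23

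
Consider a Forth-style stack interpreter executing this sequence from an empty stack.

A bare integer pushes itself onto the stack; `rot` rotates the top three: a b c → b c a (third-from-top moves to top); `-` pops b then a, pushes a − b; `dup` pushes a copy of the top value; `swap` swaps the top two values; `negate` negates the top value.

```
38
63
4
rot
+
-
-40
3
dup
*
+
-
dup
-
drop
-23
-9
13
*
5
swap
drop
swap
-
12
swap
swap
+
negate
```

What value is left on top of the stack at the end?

38     → 38
63     → 38 63
4      → 38 63 4
rot    → 63 4 38
+      → 63 42
-      → 21
-40    → 21 -40
3      → 21 -40 3
dup    → 21 -40 3 3
*      → 21 -40 9
+      → 21 -31
-      → 52
dup    → 52 52
-      → 0
drop   → (empty)
-23    → -23
-9     → -23 -9
13     → -23 -9 13
*      → -23 -117
5      → -23 -117 5
swap   → -23 5 -117
drop   → -23 5
swap   → 5 -23
-      → 28
12     → 28 12
swap   → 12 28
swap   → 28 12
+      → 40
negate → -40

-40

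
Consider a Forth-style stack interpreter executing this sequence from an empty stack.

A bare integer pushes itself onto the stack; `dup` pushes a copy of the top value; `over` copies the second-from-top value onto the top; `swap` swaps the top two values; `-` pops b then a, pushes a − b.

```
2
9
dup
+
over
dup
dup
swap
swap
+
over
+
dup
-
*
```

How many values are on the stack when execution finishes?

2     [2]
9     [2, 9]
dup   [2, 9, 9]
+     [2, 18]
over  [2, 18, 2]
dup   [2, 18, 2, 2]
dup   [2, 18, 2, 2, 2]
swap  [2, 18, 2, 2, 2]
swap  [2, 18, 2, 2, 2]
+     [2, 18, 2, 4]
over  [2, 18, 2, 4, 2]
+     [2, 18, 2, 6]
dup   [2, 18, 2, 6, 6]
-     [2, 18, 2, 0]
*     [2, 18, 0]

3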